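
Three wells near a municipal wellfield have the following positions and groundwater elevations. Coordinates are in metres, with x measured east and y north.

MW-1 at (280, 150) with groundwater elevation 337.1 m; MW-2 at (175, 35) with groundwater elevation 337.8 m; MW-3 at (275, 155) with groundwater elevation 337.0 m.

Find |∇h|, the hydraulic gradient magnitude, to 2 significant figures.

Differences from MW-1: to MW-2 (Δx, Δy, Δh) = (-105, -115, +0.7); to MW-3 = (-5, 5, -0.1).
Determinant of the coordinate differences = (-105)·5 − (-5)·(-115) = -1100.
∂h/∂x = [(+0.7)·5 − (-0.1)·(-115)] / -1100 = +0.007273
∂h/∂y = [(-105)·(-0.1) − (-5)·(+0.7)] / -1100 = -0.01273
|∇h| = √(0.007273² + -0.01273²) = 0.01466

0.015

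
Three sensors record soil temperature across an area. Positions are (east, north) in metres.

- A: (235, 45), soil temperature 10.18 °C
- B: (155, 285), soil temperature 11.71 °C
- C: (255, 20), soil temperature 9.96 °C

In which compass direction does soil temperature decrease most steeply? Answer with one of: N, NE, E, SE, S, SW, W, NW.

Differences from A: to B (Δx, Δy, Δh) = (-80, 240, +1.53); to C = (20, -25, -0.22).
Solve a·Δx + b·Δy = ΔT: det = (-80)·(-25) − 20·240 = -2800.
∂T/∂x = [(+1.53)·(-25) − (-0.22)·240] / -2800 = -0.005196
∂T/∂y = [(-80)·(-0.22) − 20·(+1.53)] / -2800 = +0.004643
Steepest decrease is along −∇f = (+0.005196 E, -0.004643 N) → southeast.

SE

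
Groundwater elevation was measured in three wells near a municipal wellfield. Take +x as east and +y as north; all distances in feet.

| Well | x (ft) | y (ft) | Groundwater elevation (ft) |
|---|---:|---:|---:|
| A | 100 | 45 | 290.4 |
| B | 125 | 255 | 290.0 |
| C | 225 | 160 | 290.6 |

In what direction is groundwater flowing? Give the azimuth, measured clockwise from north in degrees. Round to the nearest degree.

302°

With h = a·x + b·y + c and A as origin, the differences give:
  25·a + 210·b = -0.4
  125·a + 115·b = +0.2
Eliminate b (×115 and ×210, subtract): -23375·a = -88.00 → a = ∂h/∂x = +0.003765
Back-substitute: b = ∂h/∂y = -0.002353.
Flow direction (−∇h) has components (-0.003765 E, +0.002353 N).
Azimuth = atan2(E, N) = atan2(-0.003765, +0.002353) = 302.0° ≈ 302°.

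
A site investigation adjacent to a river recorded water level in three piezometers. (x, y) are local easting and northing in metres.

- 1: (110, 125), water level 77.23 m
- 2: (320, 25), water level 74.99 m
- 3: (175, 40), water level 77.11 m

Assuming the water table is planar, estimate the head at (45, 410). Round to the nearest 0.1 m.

With h = a·x + b·y + c and 1 as origin, the differences give:
  210·a + (-100)·b = -2.24
  65·a + (-85)·b = -0.12
Eliminate b (×(-85) and ×(-100), subtract): -11350·a = 178.400 → a = ∂h/∂x = -0.01572
Back-substitute: b = ∂h/∂y = -0.01061.
h(45, 410) = 77.23 + (-0.01572)·(-65) + (-0.01061)·(285) = 77.23 +1.022 -3.023 = 75.228 m.

75.2 m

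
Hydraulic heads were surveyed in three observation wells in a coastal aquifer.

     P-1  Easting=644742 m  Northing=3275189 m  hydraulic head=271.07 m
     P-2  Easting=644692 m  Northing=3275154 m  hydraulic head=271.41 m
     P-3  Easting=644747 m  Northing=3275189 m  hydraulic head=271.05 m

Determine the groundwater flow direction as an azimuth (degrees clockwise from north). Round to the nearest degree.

045°

Differences from P-1: to P-2 (Δx, Δy, Δh) = (-50, -35, +0.34); to P-3 = (5, 0, -0.02).
Determinant of the coordinate differences = (-50)·0 − 5·(-35) = 175.
∂h/∂x = [(+0.34)·0 − (-0.02)·(-35)] / 175 = -0.004000
∂h/∂y = [(-50)·(-0.02) − 5·(+0.34)] / 175 = -0.004000
Flow direction (−∇h) has components (+0.004000 E, +0.004000 N).
Azimuth = atan2(E, N) = atan2(+0.004000, +0.004000) = 45.0° ≈ 045°.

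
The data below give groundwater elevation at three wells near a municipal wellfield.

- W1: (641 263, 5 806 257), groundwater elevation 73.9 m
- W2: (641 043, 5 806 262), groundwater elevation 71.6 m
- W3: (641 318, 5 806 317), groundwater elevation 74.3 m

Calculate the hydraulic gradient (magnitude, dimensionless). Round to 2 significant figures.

0.011

With h = a·x + b·y + c and W1 as origin, the differences give:
  (-220)·a + 5·b = -2.3
  55·a + 60·b = +0.4
Eliminate b (×60 and ×5, subtract): -13475·a = -140.00 → a = ∂h/∂x = +0.01039
Back-substitute: b = ∂h/∂y = -0.002857.
|∇h| = √(0.01039² + -0.002857²) = 0.01078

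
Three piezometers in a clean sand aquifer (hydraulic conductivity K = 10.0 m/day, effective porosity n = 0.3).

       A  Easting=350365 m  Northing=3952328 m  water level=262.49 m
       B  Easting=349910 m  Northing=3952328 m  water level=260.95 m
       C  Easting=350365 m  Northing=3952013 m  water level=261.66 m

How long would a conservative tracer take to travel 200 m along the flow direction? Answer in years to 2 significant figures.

3.8 years

∂h/∂x = (260.95 − 262.49) / (349910 − 350365) = +0.003385
∂h/∂y = (261.66 − 262.49) / (3952013 − 3952328) = +0.002635
|∇h| = √(0.003385² + 0.002635²) = 0.00429
Seepage velocity v = K·i/n = 10.0 × 0.00429 / 0.3 = 0.143 m/day.
t = 200 / 0.143 = 1399 days = 3.83 years.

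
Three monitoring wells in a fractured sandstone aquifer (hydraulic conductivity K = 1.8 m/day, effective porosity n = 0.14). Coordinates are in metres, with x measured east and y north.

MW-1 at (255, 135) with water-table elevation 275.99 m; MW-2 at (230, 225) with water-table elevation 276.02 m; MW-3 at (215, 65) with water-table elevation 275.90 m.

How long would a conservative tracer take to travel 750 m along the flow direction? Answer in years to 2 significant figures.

120 years

Differences from MW-1: to MW-2 (Δx, Δy, Δh) = (-25, 90, +0.03); to MW-3 = (-40, -70, -0.09).
Solve a·Δx + b·Δy = Δh: det = (-25)·(-70) − (-40)·90 = 5350.
∂h/∂x = [(+0.03)·(-70) − (-0.09)·90] / 5350 = +0.001121
∂h/∂y = [(-25)·(-0.09) − (-40)·(+0.03)] / 5350 = +0.0006449
|∇h| = √(0.001121² + 0.0006449²) = 0.001293
Seepage velocity v = K·i/n = 1.8 × 0.001293 / 0.14 = 0.01662 m/day.
t = 750 / 0.01662 = 4.513e+04 days = 124 years.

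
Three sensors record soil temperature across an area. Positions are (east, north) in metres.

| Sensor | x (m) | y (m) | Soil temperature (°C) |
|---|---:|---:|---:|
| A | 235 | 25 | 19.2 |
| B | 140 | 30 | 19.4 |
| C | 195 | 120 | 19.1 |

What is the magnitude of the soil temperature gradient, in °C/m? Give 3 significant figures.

Differences from A: to B (Δx, Δy, Δh) = (-95, 5, +0.2); to C = (-40, 95, -0.1).
Determinant of the coordinate differences = (-95)·95 − (-40)·5 = -8825.
∂T/∂x = [(+0.2)·95 − (-0.1)·5] / -8825 = -0.002210
∂T/∂y = [(-95)·(-0.1) − (-40)·(+0.2)] / -8825 = -0.001983
|∇f| = √(-0.002210² + -0.001983²) = 0.002969 °C/m

0.00297 °C/m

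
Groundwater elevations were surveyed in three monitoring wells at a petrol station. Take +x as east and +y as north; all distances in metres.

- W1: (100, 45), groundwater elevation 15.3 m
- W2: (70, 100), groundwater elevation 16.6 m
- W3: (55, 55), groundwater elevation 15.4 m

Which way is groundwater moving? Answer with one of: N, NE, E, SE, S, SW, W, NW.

S

With h = a·x + b·y + c and W1 as origin, the differences give:
  (-30)·a + 55·b = +1.3
  (-45)·a + 10·b = +0.1
Eliminate b (×10 and ×55, subtract): 2175·a = 7.50 → a = ∂h/∂x = +0.003448
Back-substitute: b = ∂h/∂y = +0.02552.
Flow = −∇h = (-0.003448 east, -0.02552 north), which points south.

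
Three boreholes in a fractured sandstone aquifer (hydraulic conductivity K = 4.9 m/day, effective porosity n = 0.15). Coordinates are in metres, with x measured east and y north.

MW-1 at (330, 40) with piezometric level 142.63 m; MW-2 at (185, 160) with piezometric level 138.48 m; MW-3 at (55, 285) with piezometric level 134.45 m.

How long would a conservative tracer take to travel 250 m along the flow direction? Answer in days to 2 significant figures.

340 days

Differences from MW-1: to MW-2 (Δx, Δy, Δh) = (-145, 120, -4.15); to MW-3 = (-275, 245, -8.18).
Solve a·Δx + b·Δy = Δh: det = (-145)·245 − (-275)·120 = -2525.
∂h/∂x = [(-4.15)·245 − (-8.18)·120] / -2525 = +0.01392
∂h/∂y = [(-145)·(-8.18) − (-275)·(-4.15)] / -2525 = -0.01776
|∇h| = √(0.01392² + -0.01776²) = 0.02257
Seepage velocity v = K·i/n = 4.9 × 0.02257 / 0.15 = 0.7373 m/day.
t = 250 / 0.7373 = 339.1 days.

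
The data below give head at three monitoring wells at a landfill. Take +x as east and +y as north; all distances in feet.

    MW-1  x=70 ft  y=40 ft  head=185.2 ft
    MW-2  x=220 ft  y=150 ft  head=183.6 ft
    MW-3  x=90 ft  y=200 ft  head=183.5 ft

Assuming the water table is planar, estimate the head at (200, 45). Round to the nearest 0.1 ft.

184.7 ft

Taking MW-1 as reference: MW-2−MW-1 = (150, 110, -1.6); MW-3−MW-1 = (20, 160, -1.7).
Determinant of the coordinate differences = 150·160 − 20·110 = 21800.
∂h/∂x = [(-1.6)·160 − (-1.7)·110] / 21800 = -0.003165
∂h/∂y = [150·(-1.7) − 20·(-1.6)] / 21800 = -0.01023
h(200, 45) = 185.2 + (-0.003165)·(130) + (-0.01023)·(5) = 185.2 -0.411 -0.051 = 184.737 ft.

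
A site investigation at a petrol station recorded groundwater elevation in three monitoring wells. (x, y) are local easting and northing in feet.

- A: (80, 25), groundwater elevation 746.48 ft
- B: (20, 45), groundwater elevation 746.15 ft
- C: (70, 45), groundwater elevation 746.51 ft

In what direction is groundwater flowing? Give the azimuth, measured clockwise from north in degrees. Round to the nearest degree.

Taking A as reference: B−A = (-60, 20, -0.33); C−A = (-10, 20, +0.03).
Determinant of the coordinate differences = (-60)·20 − (-10)·20 = -1000.
∂h/∂x = [(-0.33)·20 − (+0.03)·20] / -1000 = +0.007200
∂h/∂y = [(-60)·(+0.03) − (-10)·(-0.33)] / -1000 = +0.005100
Flow direction (−∇h) has components (-0.007200 E, -0.005100 N).
Azimuth = atan2(E, N) = atan2(-0.007200, -0.005100) = 234.7° ≈ 235°.

235°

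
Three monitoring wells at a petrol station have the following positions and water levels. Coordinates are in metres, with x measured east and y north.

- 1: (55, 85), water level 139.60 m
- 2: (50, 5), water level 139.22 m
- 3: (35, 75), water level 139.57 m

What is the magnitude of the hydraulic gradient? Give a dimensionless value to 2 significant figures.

With h = a·x + b·y + c and 1 as origin, the differences give:
  (-5)·a + (-80)·b = -0.38
  (-20)·a + (-10)·b = -0.03
Eliminate b (×(-10) and ×(-80), subtract): -1550·a = 1.400 → a = ∂h/∂x = -0.0009032
Back-substitute: b = ∂h/∂y = +0.004806.
|∇h| = √(-0.0009032² + 0.004806²) = 0.00489

0.0049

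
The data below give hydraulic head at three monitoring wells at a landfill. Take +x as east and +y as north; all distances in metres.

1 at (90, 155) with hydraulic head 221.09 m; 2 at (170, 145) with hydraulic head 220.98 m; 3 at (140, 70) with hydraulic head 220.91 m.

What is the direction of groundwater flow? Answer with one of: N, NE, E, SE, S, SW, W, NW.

SE

Three-point gradient (reference 1): Δ to 2 = (80, -10, -0.11), Δ to 3 = (50, -85, -0.18).
∂h/∂x = -0.001198, ∂h/∂y = +0.001413 (det = -6300).
Flow = −∇h = (+0.001198 east, -0.001413 north), which points southeast.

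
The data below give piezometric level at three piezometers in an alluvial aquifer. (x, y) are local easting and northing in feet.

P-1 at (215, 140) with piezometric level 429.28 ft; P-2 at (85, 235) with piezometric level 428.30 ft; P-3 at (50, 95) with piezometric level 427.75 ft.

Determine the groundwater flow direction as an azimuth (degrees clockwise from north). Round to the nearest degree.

With h = a·x + b·y + c and P-1 as origin, the differences give:
  (-130)·a + 95·b = -0.98
  (-165)·a + (-45)·b = -1.53
Eliminate b (×(-45) and ×95, subtract): 21525·a = 189.450 → a = ∂h/∂x = +0.008801
Back-substitute: b = ∂h/∂y = +0.001728.
Flow direction (−∇h) has components (-0.008801 E, -0.001728 N).
Azimuth = atan2(E, N) = atan2(-0.008801, -0.001728) = 258.9° ≈ 259°.

259°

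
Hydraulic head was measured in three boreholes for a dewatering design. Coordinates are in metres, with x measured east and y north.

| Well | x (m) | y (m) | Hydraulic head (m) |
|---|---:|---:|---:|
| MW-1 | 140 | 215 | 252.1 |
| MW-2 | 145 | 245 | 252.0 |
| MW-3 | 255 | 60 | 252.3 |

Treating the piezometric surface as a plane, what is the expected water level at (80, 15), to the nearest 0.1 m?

Taking MW-1 as reference: MW-2−MW-1 = (5, 30, -0.1); MW-3−MW-1 = (115, -155, +0.2).
Determinant of the coordinate differences = 5·(-155) − 115·30 = -4225.
∂h/∂x = [(-0.1)·(-155) − (+0.2)·30] / -4225 = -0.002249
∂h/∂y = [5·(+0.2) − 115·(-0.1)] / -4225 = -0.002959
h(80, 15) = 252.1 + (-0.002249)·(-60) + (-0.002959)·(-200) = 252.1 +0.135 +0.592 = 252.827 m.

252.8 m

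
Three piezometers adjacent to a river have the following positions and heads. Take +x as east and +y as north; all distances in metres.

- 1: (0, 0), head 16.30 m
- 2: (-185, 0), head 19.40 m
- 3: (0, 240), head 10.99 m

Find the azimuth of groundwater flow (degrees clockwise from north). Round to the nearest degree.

037°

∂h/∂x = (19.40 − 16.30) / (-185 − 0) = -0.01676
∂h/∂y = (10.99 − 16.30) / (240 − 0) = -0.02213
Flow direction (−∇h) has components (+0.01676 E, +0.02213 N).
Azimuth = atan2(E, N) = atan2(+0.01676, +0.02213) = 37.1° ≈ 037°.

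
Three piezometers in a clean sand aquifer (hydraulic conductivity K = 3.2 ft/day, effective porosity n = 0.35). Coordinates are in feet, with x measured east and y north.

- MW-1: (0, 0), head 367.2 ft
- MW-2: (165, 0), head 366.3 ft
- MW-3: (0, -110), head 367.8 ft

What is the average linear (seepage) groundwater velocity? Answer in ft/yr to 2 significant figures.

∂h/∂x = (366.3 − 367.2) / (165 − 0) = -0.005455
∂h/∂y = (367.8 − 367.2) / (-110 − 0) = -0.005455
|∇h| = √(-0.005455² + -0.005455²) = 0.007715
Seepage velocity v = K·i/n = 3.2 × 0.007715 / 0.35 = 0.07054 ft/day = 25.76 ft/yr.

26 ft/yr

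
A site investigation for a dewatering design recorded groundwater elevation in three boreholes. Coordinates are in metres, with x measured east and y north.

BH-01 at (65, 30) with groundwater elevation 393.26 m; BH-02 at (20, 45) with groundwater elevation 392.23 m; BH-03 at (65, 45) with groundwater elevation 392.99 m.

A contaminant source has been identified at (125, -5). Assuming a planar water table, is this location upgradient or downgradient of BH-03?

With h = a·x + b·y + c and BH-01 as origin, the differences give:
  (-45)·a + 15·b = -1.03
  0·a + 15·b = -0.27
Eliminate b (×15 and ×15, subtract): -675·a = -11.400 → a = ∂h/∂x = +0.01689
Back-substitute: b = ∂h/∂y = -0.01800.
Head at (125, -5) = 393.26 + (+0.01689)·(60) + (-0.01800)·(-35) = 394.90 m.
That is higher than the 392.99 m at BH-03, so the point is upgradient.

upgradient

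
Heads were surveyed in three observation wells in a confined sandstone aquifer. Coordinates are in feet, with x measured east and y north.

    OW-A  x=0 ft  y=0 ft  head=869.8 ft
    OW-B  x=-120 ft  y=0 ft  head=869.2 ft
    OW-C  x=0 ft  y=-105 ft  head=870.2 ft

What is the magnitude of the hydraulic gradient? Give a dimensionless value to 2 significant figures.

0.0063

∂h/∂x = (869.2 − 869.8) / (-120 − 0) = +0.005000
∂h/∂y = (870.2 − 869.8) / (-105 − 0) = -0.003810
|∇h| = √(0.005000² + -0.003810²) = 0.006286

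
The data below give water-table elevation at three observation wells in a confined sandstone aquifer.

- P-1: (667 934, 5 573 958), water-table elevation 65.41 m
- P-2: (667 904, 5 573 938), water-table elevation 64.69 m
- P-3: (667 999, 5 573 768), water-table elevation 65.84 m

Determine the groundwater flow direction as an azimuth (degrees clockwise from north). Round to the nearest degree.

Differences from P-1: to P-2 (Δx, Δy, Δh) = (-30, -20, -0.72); to P-3 = (65, -190, +0.43).
Determinant of the coordinate differences = (-30)·(-190) − 65·(-20) = 7000.
∂h/∂x = [(-0.72)·(-190) − (+0.43)·(-20)] / 7000 = +0.02077
∂h/∂y = [(-30)·(+0.43) − 65·(-0.72)] / 7000 = +0.004843
Flow direction (−∇h) has components (-0.02077 E, -0.004843 N).
Azimuth = atan2(E, N) = atan2(-0.02077, -0.004843) = 256.9° ≈ 257°.

257°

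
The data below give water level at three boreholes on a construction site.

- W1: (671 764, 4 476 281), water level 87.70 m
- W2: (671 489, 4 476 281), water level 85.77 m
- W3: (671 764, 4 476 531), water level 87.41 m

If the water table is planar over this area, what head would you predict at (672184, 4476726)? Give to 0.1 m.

90.1 m

∂h/∂x = (85.77 − 87.70) / (671489 − 671764) = +0.007018
∂h/∂y = (87.41 − 87.70) / (4476531 − 4476281) = -0.001160
h(672184, 4476726) = 87.70 + (+0.007018)·(420) + (-0.001160)·(445) = 87.70 +2.948 -0.516 = 90.131 m.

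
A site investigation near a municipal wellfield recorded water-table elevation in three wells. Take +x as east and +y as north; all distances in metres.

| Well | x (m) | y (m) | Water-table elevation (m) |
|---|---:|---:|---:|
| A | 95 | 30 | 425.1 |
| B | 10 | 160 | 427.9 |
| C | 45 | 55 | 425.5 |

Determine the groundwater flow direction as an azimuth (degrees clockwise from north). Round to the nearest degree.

190°

Three-point gradient (reference A): Δ to B = (-85, 130, +2.8), Δ to C = (-50, 25, +0.4).
∂h/∂x = +0.004114, ∂h/∂y = +0.02423 (det = 4375).
Flow direction (−∇h) has components (-0.004114 E, -0.02423 N).
Azimuth = atan2(E, N) = atan2(-0.004114, -0.02423) = 189.6° ≈ 190°.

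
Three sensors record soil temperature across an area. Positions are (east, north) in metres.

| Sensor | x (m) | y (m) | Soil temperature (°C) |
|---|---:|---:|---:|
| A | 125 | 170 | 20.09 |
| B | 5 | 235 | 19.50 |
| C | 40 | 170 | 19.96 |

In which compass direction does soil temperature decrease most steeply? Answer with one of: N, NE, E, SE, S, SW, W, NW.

With T = a·x + b·y + c and A as origin, the differences give:
  (-120)·a + 65·b = -0.59
  (-85)·a + 0·b = -0.13
Eliminate b (×0 and ×65, subtract): 5525·a = 8.450 → a = ∂T/∂x = +0.001529
Back-substitute: b = ∂T/∂y = -0.006253.
Steepest decrease is along −∇f = (-0.001529 E, +0.006253 N) → north.

N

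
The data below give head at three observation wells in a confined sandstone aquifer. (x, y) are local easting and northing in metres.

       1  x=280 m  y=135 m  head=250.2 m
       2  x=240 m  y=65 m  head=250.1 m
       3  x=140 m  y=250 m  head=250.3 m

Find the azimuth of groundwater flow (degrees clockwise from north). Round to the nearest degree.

194°

Differences from 1: to 2 (Δx, Δy, Δh) = (-40, -70, -0.1); to 3 = (-140, 115, +0.1).
Determinant of the coordinate differences = (-40)·115 − (-140)·(-70) = -14400.
∂h/∂x = [(-0.1)·115 − (+0.1)·(-70)] / -14400 = +0.0003125
∂h/∂y = [(-40)·(+0.1) − (-140)·(-0.1)] / -14400 = +0.001250
Flow direction (−∇h) has components (-0.0003125 E, -0.001250 N).
Azimuth = atan2(E, N) = atan2(-0.0003125, -0.001250) = 194.0° ≈ 194°.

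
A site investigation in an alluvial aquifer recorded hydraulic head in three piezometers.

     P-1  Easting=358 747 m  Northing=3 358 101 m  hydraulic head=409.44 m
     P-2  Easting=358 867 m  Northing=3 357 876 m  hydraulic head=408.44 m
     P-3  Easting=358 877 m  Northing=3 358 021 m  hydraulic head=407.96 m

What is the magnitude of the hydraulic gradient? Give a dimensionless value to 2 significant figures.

0.013

With h = a·x + b·y + c and P-1 as origin, the differences give:
  120·a + (-225)·b = -1.00
  130·a + (-80)·b = -1.48
Eliminate b (×(-80) and ×(-225), subtract): 19650·a = -253.000 → a = ∂h/∂x = -0.01288
Back-substitute: b = ∂h/∂y = -0.002422.
|∇h| = √(-0.01288² + -0.002422²) = 0.01311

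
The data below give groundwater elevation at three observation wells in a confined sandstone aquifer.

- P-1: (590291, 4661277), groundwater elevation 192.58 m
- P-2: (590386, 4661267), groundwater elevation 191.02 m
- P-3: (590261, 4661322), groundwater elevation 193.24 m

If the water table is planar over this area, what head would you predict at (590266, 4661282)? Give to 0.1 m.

Taking P-1 as reference: P-2−P-1 = (95, -10, -1.56); P-3−P-1 = (-30, 45, +0.66).
Solve a·Δx + b·Δy = Δh: det = 95·45 − (-30)·(-10) = 3975.
∂h/∂x = [(-1.56)·45 − (+0.66)·(-10)] / 3975 = -0.01600
∂h/∂y = [95·(+0.66) − (-30)·(-1.56)] / 3975 = +0.004000
h(590266, 4661282) = 192.58 + (-0.01600)·(-25) + (+0.004000)·(5) = 192.58 +0.400 +0.020 = 193.000 m.

193.0 m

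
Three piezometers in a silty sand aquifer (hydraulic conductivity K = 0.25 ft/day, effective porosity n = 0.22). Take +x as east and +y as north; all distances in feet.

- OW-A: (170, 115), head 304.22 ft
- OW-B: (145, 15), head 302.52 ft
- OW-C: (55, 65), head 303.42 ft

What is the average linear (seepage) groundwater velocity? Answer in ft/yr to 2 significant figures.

7.1 ft/yr

With h = a·x + b·y + c and OW-A as origin, the differences give:
  (-25)·a + (-100)·b = -1.70
  (-115)·a + (-50)·b = -0.80
Eliminate b (×(-50) and ×(-100), subtract): -10250·a = 5.000 → a = ∂h/∂x = -0.0004878
Back-substitute: b = ∂h/∂y = +0.01712.
|∇h| = √(-0.0004878² + 0.01712²) = 0.01713
Seepage velocity v = K·i/n = 0.25 × 0.01713 / 0.22 = 0.01947 ft/day = 7.111 ft/yr.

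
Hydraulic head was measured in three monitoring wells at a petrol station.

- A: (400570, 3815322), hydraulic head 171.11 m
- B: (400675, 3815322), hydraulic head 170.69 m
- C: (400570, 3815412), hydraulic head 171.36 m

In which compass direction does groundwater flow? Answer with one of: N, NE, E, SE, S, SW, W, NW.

SE

∂h/∂x = (170.69 − 171.11) / (400675 − 400570) = -0.004000
∂h/∂y = (171.36 − 171.11) / (3815412 − 3815322) = +0.002778
Flow = −∇h = (+0.004000 east, -0.002778 north), which points southeast.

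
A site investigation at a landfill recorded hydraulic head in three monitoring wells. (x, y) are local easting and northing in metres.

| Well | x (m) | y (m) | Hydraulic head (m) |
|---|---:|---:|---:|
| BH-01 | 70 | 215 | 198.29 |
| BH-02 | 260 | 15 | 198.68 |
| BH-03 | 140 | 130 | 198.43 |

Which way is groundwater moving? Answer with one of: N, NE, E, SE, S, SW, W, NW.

W

With h = a·x + b·y + c and BH-01 as origin, the differences give:
  190·a + (-200)·b = +0.39
  70·a + (-85)·b = +0.14
Eliminate b (×(-85) and ×(-200), subtract): -2150·a = -5.150 → a = ∂h/∂x = +0.002395
Back-substitute: b = ∂h/∂y = +0.0003256.
Flow = −∇h = (-0.002395 east, -0.0003256 north), which points west.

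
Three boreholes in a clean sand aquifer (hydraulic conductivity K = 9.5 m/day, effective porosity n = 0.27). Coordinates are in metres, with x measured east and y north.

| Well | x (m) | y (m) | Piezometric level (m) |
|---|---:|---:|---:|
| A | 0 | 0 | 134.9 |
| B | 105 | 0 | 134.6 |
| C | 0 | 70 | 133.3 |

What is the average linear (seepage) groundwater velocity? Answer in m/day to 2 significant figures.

0.81 m/day

∂h/∂x = (134.6 − 134.9) / (105 − 0) = -0.002857
∂h/∂y = (133.3 − 134.9) / (70 − 0) = -0.02286
|∇h| = √(-0.002857² + -0.02286²) = 0.02304
Seepage velocity v = K·i/n = 9.5 × 0.02304 / 0.27 = 0.8107 m/day.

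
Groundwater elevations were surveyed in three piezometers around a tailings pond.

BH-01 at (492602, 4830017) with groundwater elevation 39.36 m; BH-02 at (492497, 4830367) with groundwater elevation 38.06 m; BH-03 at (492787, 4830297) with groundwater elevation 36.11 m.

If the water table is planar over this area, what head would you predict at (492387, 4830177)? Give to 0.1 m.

40.1 m

With h = a·x + b·y + c and BH-01 as origin, the differences give:
  (-105)·a + 350·b = -1.30
  185·a + 280·b = -3.25
Eliminate b (×280 and ×350, subtract): -94150·a = 773.500 → a = ∂h/∂x = -0.008216
Back-substitute: b = ∂h/∂y = -0.006179.
h(492387, 4830177) = 39.36 + (-0.008216)·(-215) + (-0.006179)·(160) = 39.36 +1.766 -0.989 = 40.138 m.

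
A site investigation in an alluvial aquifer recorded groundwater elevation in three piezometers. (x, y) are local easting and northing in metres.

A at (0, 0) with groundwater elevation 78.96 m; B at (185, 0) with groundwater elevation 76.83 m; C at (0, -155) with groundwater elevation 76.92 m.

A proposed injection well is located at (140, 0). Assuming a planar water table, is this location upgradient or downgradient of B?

upgradient

∂h/∂x = (76.83 − 78.96) / (185 − 0) = -0.01151
∂h/∂y = (76.92 − 78.96) / (-155 − 0) = +0.01316
Head at (140, 0) = 78.96 + (-0.01151)·(140) + (+0.01316)·(0) = 77.35 m.
That is higher than the 76.83 m at B, so the point is upgradient.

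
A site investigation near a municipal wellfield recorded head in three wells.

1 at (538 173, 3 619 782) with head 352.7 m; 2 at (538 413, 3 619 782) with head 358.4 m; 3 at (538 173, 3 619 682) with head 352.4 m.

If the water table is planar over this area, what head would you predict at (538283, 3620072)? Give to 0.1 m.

∂h/∂x = (358.4 − 352.7) / (538413 − 538173) = +0.02375
∂h/∂y = (352.4 − 352.7) / (3619682 − 3619782) = +0.003000
h(538283, 3620072) = 352.7 + (+0.02375)·(110) + (+0.003000)·(290) = 352.7 +2.612 +0.870 = 356.182 m.

356.2 m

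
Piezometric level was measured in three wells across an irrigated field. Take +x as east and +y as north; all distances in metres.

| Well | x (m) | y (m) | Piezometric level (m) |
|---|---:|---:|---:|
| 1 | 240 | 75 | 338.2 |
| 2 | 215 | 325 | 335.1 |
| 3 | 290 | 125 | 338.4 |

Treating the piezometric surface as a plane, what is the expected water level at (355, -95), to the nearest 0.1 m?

Differences from 1: to 2 (Δx, Δy, Δh) = (-25, 250, -3.1); to 3 = (50, 50, +0.2).
Solve a·Δx + b·Δy = Δh: det = (-25)·50 − 50·250 = -13750.
∂h/∂x = [(-3.1)·50 − (+0.2)·250] / -13750 = +0.01491
∂h/∂y = [(-25)·(+0.2) − 50·(-3.1)] / -13750 = -0.01091
h(355, -95) = 338.2 + (+0.01491)·(115) + (-0.01091)·(-170) = 338.2 +1.715 +1.855 = 341.769 m.

341.8 m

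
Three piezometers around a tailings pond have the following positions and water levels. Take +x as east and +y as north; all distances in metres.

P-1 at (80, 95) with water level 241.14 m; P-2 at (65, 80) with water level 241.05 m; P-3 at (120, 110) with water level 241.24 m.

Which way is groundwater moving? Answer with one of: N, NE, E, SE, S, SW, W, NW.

Differences from P-1: to P-2 (Δx, Δy, Δh) = (-15, -15, -0.09); to P-3 = (40, 15, +0.10).
Determinant of the coordinate differences = (-15)·15 − 40·(-15) = 375.
∂h/∂x = [(-0.09)·15 − (+0.10)·(-15)] / 375 = +0.0004000
∂h/∂y = [(-15)·(+0.10) − 40·(-0.09)] / 375 = +0.005600
Flow = −∇h = (-0.0004000 east, -0.005600 north), which points south.

S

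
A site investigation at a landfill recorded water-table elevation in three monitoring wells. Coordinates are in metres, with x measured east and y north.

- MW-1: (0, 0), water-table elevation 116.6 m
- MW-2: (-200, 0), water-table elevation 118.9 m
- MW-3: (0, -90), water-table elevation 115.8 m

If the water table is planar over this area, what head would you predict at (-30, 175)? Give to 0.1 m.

118.5 m

∂h/∂x = (118.9 − 116.6) / (-200 − 0) = -0.01150
∂h/∂y = (115.8 − 116.6) / (-90 − 0) = +0.008889
h(-30, 175) = 116.6 + (-0.01150)·(-30) + (+0.008889)·(175) = 116.6 +0.345 +1.556 = 118.501 m.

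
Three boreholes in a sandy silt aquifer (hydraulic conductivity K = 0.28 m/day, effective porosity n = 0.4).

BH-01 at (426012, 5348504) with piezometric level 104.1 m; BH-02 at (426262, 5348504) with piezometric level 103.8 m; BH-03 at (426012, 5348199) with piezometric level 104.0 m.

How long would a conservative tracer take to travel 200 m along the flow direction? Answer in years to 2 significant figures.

630 years

∂h/∂x = (103.8 − 104.1) / (426262 − 426012) = -0.001200
∂h/∂y = (104.0 − 104.1) / (5348199 − 5348504) = +0.0003279
|∇h| = √(-0.001200² + 0.0003279²) = 0.001244
Seepage velocity v = K·i/n = 0.28 × 0.001244 / 0.4 = 0.0008708 m/day.
t = 200 / 0.0008708 = 2.297e+05 days = 629 years.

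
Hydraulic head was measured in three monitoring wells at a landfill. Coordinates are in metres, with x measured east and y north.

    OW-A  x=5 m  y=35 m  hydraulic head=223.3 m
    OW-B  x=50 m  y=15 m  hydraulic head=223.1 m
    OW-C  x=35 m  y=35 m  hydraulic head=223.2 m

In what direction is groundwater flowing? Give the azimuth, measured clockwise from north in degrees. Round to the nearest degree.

With h = a·x + b·y + c and OW-A as origin, the differences give:
  45·a + (-20)·b = -0.2
  30·a + 0·b = -0.1
Eliminate b (×0 and ×(-20), subtract): 600·a = -2.00 → a = ∂h/∂x = -0.003333
Back-substitute: b = ∂h/∂y = +0.002500.
Flow direction (−∇h) has components (+0.003333 E, -0.002500 N).
Azimuth = atan2(E, N) = atan2(+0.003333, -0.002500) = 126.9° ≈ 127°.

127°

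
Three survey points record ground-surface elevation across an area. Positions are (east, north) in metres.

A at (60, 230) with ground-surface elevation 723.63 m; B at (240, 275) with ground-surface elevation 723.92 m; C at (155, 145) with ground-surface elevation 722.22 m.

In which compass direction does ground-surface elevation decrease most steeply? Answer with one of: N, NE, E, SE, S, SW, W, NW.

S

Three-point gradient (reference A): Δ to B = (180, 45, +0.29), Δ to C = (95, -85, -1.41).
∂z/∂x = -0.001982, ∂z/∂y = +0.01437 (det = -19575).
Steepest decrease is along −∇f = (+0.001982 E, -0.01437 N) → south.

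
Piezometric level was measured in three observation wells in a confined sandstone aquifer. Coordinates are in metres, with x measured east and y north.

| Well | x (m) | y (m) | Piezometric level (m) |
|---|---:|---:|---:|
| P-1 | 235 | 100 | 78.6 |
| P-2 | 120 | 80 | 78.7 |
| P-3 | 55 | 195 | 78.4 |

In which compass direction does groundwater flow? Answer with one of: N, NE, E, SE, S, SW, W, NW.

N

Taking P-1 as reference: P-2−P-1 = (-115, -20, +0.1); P-3−P-1 = (-180, 95, -0.2).
Solve a·Δx + b·Δy = Δh: det = (-115)·95 − (-180)·(-20) = -14525.
∂h/∂x = [(+0.1)·95 − (-0.2)·(-20)] / -14525 = -0.0003787
∂h/∂y = [(-115)·(-0.2) − (-180)·(+0.1)] / -14525 = -0.002823
Flow = −∇h = (+0.0003787 east, +0.002823 north), which points north.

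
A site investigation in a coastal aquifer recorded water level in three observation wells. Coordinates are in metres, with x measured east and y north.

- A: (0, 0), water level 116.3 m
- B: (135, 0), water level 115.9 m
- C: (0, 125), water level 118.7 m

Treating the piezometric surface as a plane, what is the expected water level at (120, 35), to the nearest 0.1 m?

116.6 m

∂h/∂x = (115.9 − 116.3) / (135 − 0) = -0.002963
∂h/∂y = (118.7 − 116.3) / (125 − 0) = +0.01920
h(120, 35) = 116.3 + (-0.002963)·(120) + (+0.01920)·(35) = 116.3 -0.356 +0.672 = 116.616 m.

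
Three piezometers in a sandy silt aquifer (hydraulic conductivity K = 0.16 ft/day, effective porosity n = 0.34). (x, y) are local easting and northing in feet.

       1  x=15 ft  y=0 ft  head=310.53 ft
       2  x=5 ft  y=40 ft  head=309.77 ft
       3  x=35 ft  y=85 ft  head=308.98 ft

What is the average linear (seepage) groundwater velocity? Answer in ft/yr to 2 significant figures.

With h = a·x + b·y + c and 1 as origin, the differences give:
  (-10)·a + 40·b = -0.76
  20·a + 85·b = -1.55
Eliminate b (×85 and ×40, subtract): -1650·a = -2.600 → a = ∂h/∂x = +0.001576
Back-substitute: b = ∂h/∂y = -0.01861.
|∇h| = √(0.001576² + -0.01861²) = 0.01868
Seepage velocity v = K·i/n = 0.16 × 0.01868 / 0.34 = 0.008791 ft/day = 3.211 ft/yr.

3.2 ft/yr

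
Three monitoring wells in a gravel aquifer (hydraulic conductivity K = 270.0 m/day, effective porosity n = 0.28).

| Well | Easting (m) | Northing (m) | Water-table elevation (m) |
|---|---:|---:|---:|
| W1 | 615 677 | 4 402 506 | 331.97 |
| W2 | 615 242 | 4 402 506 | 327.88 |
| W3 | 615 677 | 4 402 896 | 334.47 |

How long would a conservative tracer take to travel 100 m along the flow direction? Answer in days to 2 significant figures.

∂h/∂x = (327.88 − 331.97) / (615242 − 615677) = +0.009402
∂h/∂y = (334.47 − 331.97) / (4402896 − 4402506) = +0.006410
|∇h| = √(0.009402² + 0.006410²) = 0.01138
Seepage velocity v = K·i/n = 270.0 × 0.01138 / 0.28 = 10.97 m/day.
t = 100 / 10.97 = 9.116 days.

9.1 days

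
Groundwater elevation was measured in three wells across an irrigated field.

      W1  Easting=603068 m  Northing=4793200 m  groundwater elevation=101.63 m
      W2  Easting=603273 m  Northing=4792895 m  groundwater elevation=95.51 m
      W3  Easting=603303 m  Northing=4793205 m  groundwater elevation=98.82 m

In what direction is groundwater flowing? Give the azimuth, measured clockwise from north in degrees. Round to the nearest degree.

134°

Three-point gradient (reference W1): Δ to W2 = (205, -305, -6.12), Δ to W3 = (235, 5, -2.81).
∂h/∂x = -0.01221, ∂h/∂y = +0.01186 (det = 72700).
Flow direction (−∇h) has components (+0.01221 E, -0.01186 N).
Azimuth = atan2(E, N) = atan2(+0.01221, -0.01186) = 134.2° ≈ 134°.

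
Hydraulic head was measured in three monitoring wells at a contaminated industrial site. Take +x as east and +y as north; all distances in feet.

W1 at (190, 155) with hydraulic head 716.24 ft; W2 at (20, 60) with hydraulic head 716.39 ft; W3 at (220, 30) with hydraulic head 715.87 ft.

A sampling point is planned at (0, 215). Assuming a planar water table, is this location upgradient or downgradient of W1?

Three-point gradient (reference W1): Δ to W2 = (-170, -95, +0.15), Δ to W3 = (30, -125, -0.37).
∂h/∂x = -0.002237, ∂h/∂y = +0.002423 (det = 24100).
Head at (0, 215) = 716.24 + (-0.002237)·(-190) + (+0.002423)·(60) = 716.81 ft.
That is higher than the 716.24 ft at W1, so the point is upgradient.

upgradient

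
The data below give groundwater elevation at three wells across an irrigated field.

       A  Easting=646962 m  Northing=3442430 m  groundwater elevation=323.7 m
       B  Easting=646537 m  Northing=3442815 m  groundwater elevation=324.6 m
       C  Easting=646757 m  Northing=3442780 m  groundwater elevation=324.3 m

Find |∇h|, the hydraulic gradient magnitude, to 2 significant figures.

Differences from A: to B (Δx, Δy, Δh) = (-425, 385, +0.9); to C = (-205, 350, +0.6).
Determinant of the coordinate differences = (-425)·350 − (-205)·385 = -69825.
∂h/∂x = [(+0.9)·350 − (+0.6)·385] / -69825 = -0.001203
∂h/∂y = [(-425)·(+0.6) − (-205)·(+0.9)] / -69825 = +0.001010
|∇h| = √(-0.001203² + 0.001010²) = 0.001571

0.0016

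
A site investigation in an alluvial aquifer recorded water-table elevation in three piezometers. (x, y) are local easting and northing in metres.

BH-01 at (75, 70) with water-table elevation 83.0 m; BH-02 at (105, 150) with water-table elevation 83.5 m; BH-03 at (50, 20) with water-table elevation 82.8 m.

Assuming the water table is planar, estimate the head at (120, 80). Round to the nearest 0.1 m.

Differences from BH-01: to BH-02 (Δx, Δy, Δh) = (30, 80, +0.5); to BH-03 = (-25, -50, -0.2).
Determinant of the coordinate differences = 30·(-50) − (-25)·80 = 500.
∂h/∂x = [(+0.5)·(-50) − (-0.2)·80] / 500 = -0.01800
∂h/∂y = [30·(-0.2) − (-25)·(+0.5)] / 500 = +0.01300
h(120, 80) = 83.0 + (-0.01800)·(45) + (+0.01300)·(10) = 83.0 -0.810 +0.130 = 82.320 m.

82.3 m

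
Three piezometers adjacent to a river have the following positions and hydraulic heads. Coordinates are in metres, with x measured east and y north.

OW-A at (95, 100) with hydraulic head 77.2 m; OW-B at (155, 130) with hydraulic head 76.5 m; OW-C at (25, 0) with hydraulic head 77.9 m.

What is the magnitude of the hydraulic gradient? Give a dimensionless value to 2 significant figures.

0.013

Taking OW-A as reference: OW-B−OW-A = (60, 30, -0.7); OW-C−OW-A = (-70, -100, +0.7).
Solve a·Δx + b·Δy = Δh: det = 60·(-100) − (-70)·30 = -3900.
∂h/∂x = [(-0.7)·(-100) − (+0.7)·30] / -3900 = -0.01256
∂h/∂y = [60·(+0.7) − (-70)·(-0.7)] / -3900 = +0.001795
|∇h| = √(-0.01256² + 0.001795²) = 0.01269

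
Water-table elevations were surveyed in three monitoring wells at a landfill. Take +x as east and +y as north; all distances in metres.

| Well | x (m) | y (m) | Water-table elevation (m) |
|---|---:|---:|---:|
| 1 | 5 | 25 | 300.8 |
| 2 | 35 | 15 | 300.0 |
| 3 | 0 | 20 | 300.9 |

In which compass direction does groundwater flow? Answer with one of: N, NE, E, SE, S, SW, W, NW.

E

With h = a·x + b·y + c and 1 as origin, the differences give:
  30·a + (-10)·b = -0.8
  (-5)·a + (-5)·b = +0.1
Eliminate b (×(-5) and ×(-10), subtract): -200·a = 5.00 → a = ∂h/∂x = -0.02500
Back-substitute: b = ∂h/∂y = +0.005000.
Flow = −∇h = (+0.02500 east, -0.005000 north), which points east.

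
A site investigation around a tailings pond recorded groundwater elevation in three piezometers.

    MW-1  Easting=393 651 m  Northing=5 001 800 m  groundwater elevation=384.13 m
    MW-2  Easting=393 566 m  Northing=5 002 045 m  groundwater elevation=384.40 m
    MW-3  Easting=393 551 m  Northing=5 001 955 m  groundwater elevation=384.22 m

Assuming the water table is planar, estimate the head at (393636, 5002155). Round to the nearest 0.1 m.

With h = a·x + b·y + c and MW-1 as origin, the differences give:
  (-85)·a + 245·b = +0.27
  (-100)·a + 155·b = +0.09
Eliminate b (×155 and ×245, subtract): 11325·a = 19.800 → a = ∂h/∂x = +0.001748
Back-substitute: b = ∂h/∂y = +0.001709.
h(393636, 5002155) = 384.13 + (+0.001748)·(-15) + (+0.001709)·(355) = 384.13 -0.026 +0.607 = 384.710 m.

384.7 m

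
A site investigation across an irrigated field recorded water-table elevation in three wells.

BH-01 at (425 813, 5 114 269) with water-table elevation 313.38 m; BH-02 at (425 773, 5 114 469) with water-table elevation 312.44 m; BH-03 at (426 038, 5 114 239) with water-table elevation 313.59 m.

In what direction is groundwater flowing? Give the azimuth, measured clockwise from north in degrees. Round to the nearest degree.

Three-point gradient (reference BH-01): Δ to BH-02 = (-40, 200, -0.94), Δ to BH-03 = (225, -30, +0.21).
∂h/∂x = +0.0003151, ∂h/∂y = -0.004637 (det = -43800).
Flow direction (−∇h) has components (-0.0003151 E, +0.004637 N).
Azimuth = atan2(E, N) = atan2(-0.0003151, +0.004637) = 356.1° ≈ 356°.

356°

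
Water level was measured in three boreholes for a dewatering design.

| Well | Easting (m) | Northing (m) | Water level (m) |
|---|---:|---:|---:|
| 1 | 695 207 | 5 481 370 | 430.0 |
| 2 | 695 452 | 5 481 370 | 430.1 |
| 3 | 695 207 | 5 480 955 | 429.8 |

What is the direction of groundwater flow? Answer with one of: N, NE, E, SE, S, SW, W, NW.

SW

∂h/∂x = (430.1 − 430.0) / (695452 − 695207) = +0.0004082
∂h/∂y = (429.8 − 430.0) / (5480955 − 5481370) = +0.0004819
Flow = −∇h = (-0.0004082 east, -0.0004819 north), which points southwest.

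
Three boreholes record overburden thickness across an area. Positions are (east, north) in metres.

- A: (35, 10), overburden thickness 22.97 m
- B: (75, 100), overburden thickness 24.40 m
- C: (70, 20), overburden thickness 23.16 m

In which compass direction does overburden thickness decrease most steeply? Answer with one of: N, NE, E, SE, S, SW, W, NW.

Taking A as reference: B−A = (40, 90, +1.43); C−A = (35, 10, +0.19).
Determinant of the coordinate differences = 40·10 − 35·90 = -2750.
∂d/∂x = [(+1.43)·10 − (+0.19)·90] / -2750 = +0.001018
∂d/∂y = [40·(+0.19) − 35·(+1.43)] / -2750 = +0.01544
Steepest decrease is along −∇f = (-0.001018 E, -0.01544 N) → south.

S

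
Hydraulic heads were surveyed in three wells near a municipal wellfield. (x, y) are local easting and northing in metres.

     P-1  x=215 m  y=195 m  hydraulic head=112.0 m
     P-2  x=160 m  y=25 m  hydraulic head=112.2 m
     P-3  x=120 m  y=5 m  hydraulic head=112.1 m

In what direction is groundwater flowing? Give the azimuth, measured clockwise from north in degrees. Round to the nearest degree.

With h = a·x + b·y + c and P-1 as origin, the differences give:
  (-55)·a + (-170)·b = +0.2
  (-95)·a + (-190)·b = +0.1
Eliminate b (×(-190) and ×(-170), subtract): -5700·a = -21.00 → a = ∂h/∂x = +0.003684
Back-substitute: b = ∂h/∂y = -0.002368.
Flow direction (−∇h) has components (-0.003684 E, +0.002368 N).
Azimuth = atan2(E, N) = atan2(-0.003684, +0.002368) = 302.7° ≈ 303°.

303°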